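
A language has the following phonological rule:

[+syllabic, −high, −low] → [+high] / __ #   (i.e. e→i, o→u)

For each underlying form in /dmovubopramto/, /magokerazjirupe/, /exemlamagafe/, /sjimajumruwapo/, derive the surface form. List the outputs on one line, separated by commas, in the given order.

dmovubopramtu, magokerazjirupi, exemlamagafi, sjimajumruwapu

/dmovubopramto/: /o/ is a mid vowel in word-final position, so it raises to [u]. → [dmovubopramtu].
/magokerazjirupe/: /e/ is a mid vowel in word-final position, so it raises to [i]. → [magokerazjirupi].
/exemlamagafe/: /e/ is a mid vowel in word-final position, so it raises to [i]. → [exemlamagafi].
/sjimajumruwapo/: /o/ is a mid vowel in word-final position, so it raises to [u]. → [sjimajumruwapu].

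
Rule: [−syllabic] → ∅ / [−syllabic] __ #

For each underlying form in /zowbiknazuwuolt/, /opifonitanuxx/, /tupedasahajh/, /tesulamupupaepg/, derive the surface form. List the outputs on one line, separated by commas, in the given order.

/zowbiknazuwuolt/: /t/ is the second consonant of a word-final cluster /lt/, so it deletes. → [zowbiknazuwuol].
/opifonitanuxx/: /x/ is the second consonant of a word-final cluster /xx/, so it deletes. → [opifonitanux].
/tupedasahajh/: /h/ is the second consonant of a word-final cluster /jh/, so it deletes. → [tupedasahaj].
/tesulamupupaepg/: /g/ is the second consonant of a word-final cluster /pg/, so it deletes. → [tesulamupupaep].

zowbiknazuwuol, opifonitanux, tupedasahaj, tesulamupupaep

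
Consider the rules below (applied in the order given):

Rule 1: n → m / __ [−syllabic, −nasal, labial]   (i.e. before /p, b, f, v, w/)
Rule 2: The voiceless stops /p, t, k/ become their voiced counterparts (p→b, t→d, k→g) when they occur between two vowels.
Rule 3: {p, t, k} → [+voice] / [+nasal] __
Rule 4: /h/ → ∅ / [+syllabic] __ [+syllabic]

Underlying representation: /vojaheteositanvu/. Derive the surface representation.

Rule 1 (nasal place assimilation): /n/ precedes the labial consonant /v/, so it assimilates in place to [m]. /vojaheteositanvu/ → vojaheteositamvu.
Rule 2 (intervocalic voicing): /t/ is a voiceless stop between vowels /e/ and /e/, so it voices to [d]. /t/ is a voiceless stop between vowels /i/ and /a/, so it voices to [d]. /vojaheteositamvu/ → vojahedeosidamvu.
Rule 3 (post-nasal voicing): no segment meets the environment; /vojahedeosidamvu/ is unchanged.
Rule 4 (intervocalic h-deletion): /h/ occurs between vowels /a/ and /e/, so it deletes. /vojahedeosidamvu/ → vojaedeosidamvu.

vojaedeosidamvu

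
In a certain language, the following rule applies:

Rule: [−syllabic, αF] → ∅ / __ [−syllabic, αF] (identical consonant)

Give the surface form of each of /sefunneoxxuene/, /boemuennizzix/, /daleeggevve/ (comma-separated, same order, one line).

/sefunneoxxuene/: /nn/ is a geminate; the first /n/ deletes. /xx/ is a geminate; the first /x/ deletes. → [sefuneoxuene].
/boemuennizzix/: /nn/ is a geminate; the first /n/ deletes. /zz/ is a geminate; the first /z/ deletes. → [boemuenizix].
/daleeggevve/: /gg/ is a geminate; the first /g/ deletes. /vv/ is a geminate; the first /v/ deletes. → [daleegeve].

sefuneoxuene, boemuenizix, daleegeve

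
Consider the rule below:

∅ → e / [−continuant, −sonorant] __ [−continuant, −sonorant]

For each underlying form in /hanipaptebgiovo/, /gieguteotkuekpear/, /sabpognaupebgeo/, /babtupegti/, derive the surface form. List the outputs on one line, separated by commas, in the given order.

hanipapetebegiovo, gieguteotekuekepear, sabepognaupebegeo, babetupegeti

/hanipaptebgiovo/: /p/ and /t/ form a stop–stop cluster, so [e] is inserted between them. /b/ and /g/ form a stop–stop cluster, so [e] is inserted between them. → [hanipapetebegiovo].
/gieguteotkuekpear/: /t/ and /k/ form a stop–stop cluster, so [e] is inserted between them. /k/ and /p/ form a stop–stop cluster, so [e] is inserted between them. → [gieguteotekuekepear].
/sabpognaupebgeo/: /b/ and /p/ form a stop–stop cluster, so [e] is inserted between them. /b/ and /g/ form a stop–stop cluster, so [e] is inserted between them. → [sabepognaupebegeo].
/babtupegti/: /b/ and /t/ form a stop–stop cluster, so [e] is inserted between them. /g/ and /t/ form a stop–stop cluster, so [e] is inserted between them. → [babetupegeti].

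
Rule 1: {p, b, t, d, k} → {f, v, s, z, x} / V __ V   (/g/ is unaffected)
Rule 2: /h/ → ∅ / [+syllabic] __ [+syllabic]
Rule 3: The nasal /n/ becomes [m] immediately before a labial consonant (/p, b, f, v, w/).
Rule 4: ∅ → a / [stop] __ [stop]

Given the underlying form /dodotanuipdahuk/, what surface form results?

Rule 1 (intervocalic spirantization): /d/ is a stop between vowels /o/ and /o/, so it spirantizes to the fricative [z]. /t/ is a stop between vowels /o/ and /a/, so it spirantizes to the fricative [s]. /dodotanuipdahuk/ → dozosanuipdahuk.
Rule 2 (intervocalic h-deletion): /h/ occurs between vowels /a/ and /u/, so it deletes. /dozosanuipdahuk/ → dozosanuipdauk.
Rule 3 (nasal place assimilation): no segment meets the environment; /dozosanuipdauk/ is unchanged.
Rule 4 (stop-cluster a-epenthesis): /p/ and /d/ form a stop–stop cluster, so [a] is inserted between them. /dozosanuipdauk/ → dozosanuipadauk.

dozosanuipadauk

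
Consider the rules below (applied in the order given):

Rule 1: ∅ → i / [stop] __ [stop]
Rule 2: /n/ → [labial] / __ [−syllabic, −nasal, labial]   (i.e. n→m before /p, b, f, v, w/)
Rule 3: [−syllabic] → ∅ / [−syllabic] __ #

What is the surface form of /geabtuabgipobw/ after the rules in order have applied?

geabituabigipob

Rule 1 (stop-cluster i-epenthesis): /b/ and /t/ form a stop–stop cluster, so [i] is inserted between them. /b/ and /g/ form a stop–stop cluster, so [i] is inserted between them. /geabtuabgipobw/ → geabituabigipobw.
Rule 2 (nasal place assimilation): no segment meets the environment; /geabituabigipobw/ is unchanged.
Rule 3 (final cluster simplification): /w/ is the second consonant of a word-final cluster /bw/, so it deletes. /geabituabigipobw/ → geabituabigipob.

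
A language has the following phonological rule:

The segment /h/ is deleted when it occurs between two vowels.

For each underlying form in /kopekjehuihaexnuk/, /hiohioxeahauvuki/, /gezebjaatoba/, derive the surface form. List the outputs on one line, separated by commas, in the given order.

kopekjeuiaexnuk, hioioxeaauvuki, gezebjaatoba

/kopekjehuihaexnuk/: /h/ occurs between vowels /e/ and /u/, so it deletes. /h/ occurs between vowels /i/ and /a/, so it deletes. → [kopekjeuiaexnuk].
/hiohioxeahauvuki/: /h/ occurs between vowels /o/ and /i/, so it deletes. /h/ occurs between vowels /a/ and /a/, so it deletes. → [hioioxeaauvuki].
/gezebjaatoba/: the rule's environment is not met; surfaces unchanged as [gezebjaatoba].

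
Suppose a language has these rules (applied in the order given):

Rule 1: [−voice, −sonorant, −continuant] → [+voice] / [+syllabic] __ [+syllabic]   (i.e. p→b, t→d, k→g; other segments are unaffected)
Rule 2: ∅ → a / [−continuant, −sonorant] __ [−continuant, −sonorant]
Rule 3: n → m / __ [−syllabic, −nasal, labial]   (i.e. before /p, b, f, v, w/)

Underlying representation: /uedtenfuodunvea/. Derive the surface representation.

uedatemfuodumvea

Rule 1 (intervocalic voicing): no segment meets the environment; /uedtenfuodunvea/ is unchanged.
Rule 2 (stop-cluster a-epenthesis): /d/ and /t/ form a stop–stop cluster, so [a] is inserted between them. /uedtenfuodunvea/ → uedatenfuodunvea.
Rule 3 (nasal place assimilation): /n/ precedes the labial consonant /f/, so it assimilates in place to [m]. /n/ precedes the labial consonant /v/, so it assimilates in place to [m]. /uedatenfuodunvea/ → uedatemfuodumvea.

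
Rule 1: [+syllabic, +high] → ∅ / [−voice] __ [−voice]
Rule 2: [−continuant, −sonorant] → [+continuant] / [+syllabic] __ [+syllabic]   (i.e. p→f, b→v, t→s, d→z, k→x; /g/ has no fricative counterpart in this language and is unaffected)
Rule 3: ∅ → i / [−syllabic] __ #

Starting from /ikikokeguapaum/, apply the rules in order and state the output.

ikkoxeguafaumi

Rule 1 (high vowel syncope): /i/ is a high vowel flanked by voiceless consonants /k/ and /k/, so it deletes. /ikikokeguapaum/ → ikkokeguapaum.
Rule 2 (intervocalic spirantization): /k/ is a stop between vowels /o/ and /e/, so it spirantizes to the fricative [x]. /p/ is a stop between vowels /a/ and /a/, so it spirantizes to the fricative [f]. /ikkokeguapaum/ → ikkoxeguafaum.
Rule 3 (final i-epenthesis): the form ends in the consonant /m/, so [i] is inserted word-finally. /ikkoxeguafaum/ → ikkoxeguafaumi.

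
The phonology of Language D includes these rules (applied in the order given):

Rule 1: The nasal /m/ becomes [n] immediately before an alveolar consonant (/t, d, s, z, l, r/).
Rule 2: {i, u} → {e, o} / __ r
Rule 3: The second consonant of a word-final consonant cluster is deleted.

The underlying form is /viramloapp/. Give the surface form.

Rule 1 (nasal place assimilation): /m/ precedes the alveolar consonant /l/, so it assimilates in place to [n]. /viramloapp/ → viranloapp.
Rule 2 (pre-rhotic lowering): /i/ is a high vowel immediately before /r/, so it lowers to [e]. /viranloapp/ → veranloapp.
Rule 3 (final cluster simplification): /p/ is the second consonant of a word-final cluster /pp/, so it deletes. /veranloapp/ → veranloap.

veranloap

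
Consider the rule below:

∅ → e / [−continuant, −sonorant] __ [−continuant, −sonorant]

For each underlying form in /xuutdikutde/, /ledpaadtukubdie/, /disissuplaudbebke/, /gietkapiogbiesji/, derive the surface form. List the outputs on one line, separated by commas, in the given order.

xuutedikutede, ledepaadetukubedie, disissuplaudebebeke, gietekapiogebiesji

/xuutdikutde/: /t/ and /d/ form a stop–stop cluster, so [e] is inserted between them. /t/ and /d/ form a stop–stop cluster, so [e] is inserted between them. → [xuutedikutede].
/ledpaadtukubdie/: /d/ and /p/ form a stop–stop cluster, so [e] is inserted between them. /d/ and /t/ form a stop–stop cluster, so [e] is inserted between them. /b/ and /d/ form a stop–stop cluster, so [e] is inserted between them. → [ledepaadetukubedie].
/disissuplaudbebke/: /d/ and /b/ form a stop–stop cluster, so [e] is inserted between them. /b/ and /k/ form a stop–stop cluster, so [e] is inserted between them. → [disissuplaudebebeke].
/gietkapiogbiesji/: /t/ and /k/ form a stop–stop cluster, so [e] is inserted between them. /g/ and /b/ form a stop–stop cluster, so [e] is inserted between them. → [gietekapiogebiesji].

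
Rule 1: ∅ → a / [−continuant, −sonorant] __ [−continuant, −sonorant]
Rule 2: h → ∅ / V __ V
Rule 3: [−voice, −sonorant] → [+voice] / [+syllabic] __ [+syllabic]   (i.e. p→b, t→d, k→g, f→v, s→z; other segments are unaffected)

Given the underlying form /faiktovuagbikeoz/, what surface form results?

Rule 1 (stop-cluster a-epenthesis): /k/ and /t/ form a stop–stop cluster, so [a] is inserted between them. /g/ and /b/ form a stop–stop cluster, so [a] is inserted between them. /faiktovuagbikeoz/ → faikatovuagabikeoz.
Rule 2 (intervocalic h-deletion): no segment meets the environment; /faikatovuagabikeoz/ is unchanged.
Rule 3 (intervocalic voicing): /k/ is a voiceless obstruent between vowels /i/ and /a/, so it voices to [g]. /t/ is a voiceless obstruent between vowels /a/ and /o/, so it voices to [d]. /k/ is a voiceless obstruent between vowels /i/ and /e/, so it voices to [g]. /faikatovuagabikeoz/ → faigadovuagabigeoz.

faigadovuagabigeoz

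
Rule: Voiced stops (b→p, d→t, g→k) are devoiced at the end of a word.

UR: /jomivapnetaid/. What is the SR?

jomivapnetait

/d/ is a voiced stop in word-final position, so it devoices to [t].
Surface form: [jomivapnetait].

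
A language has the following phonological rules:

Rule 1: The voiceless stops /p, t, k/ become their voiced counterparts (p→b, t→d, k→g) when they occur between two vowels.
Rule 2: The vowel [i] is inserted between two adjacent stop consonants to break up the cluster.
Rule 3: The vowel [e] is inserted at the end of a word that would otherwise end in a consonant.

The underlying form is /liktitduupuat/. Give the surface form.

Rule 1 (intervocalic voicing): /p/ is a voiceless stop between vowels /u/ and /u/, so it voices to [b]. /liktitduupuat/ → liktitduubuat.
Rule 2 (stop-cluster i-epenthesis): /k/ and /t/ form a stop–stop cluster, so [i] is inserted between them. /t/ and /d/ form a stop–stop cluster, so [i] is inserted between them. /liktitduubuat/ → likititiduubuat.
Rule 3 (final e-epenthesis): the form ends in the consonant /t/, so [e] is inserted word-finally. /likititiduubuat/ → likititiduubuate.

likititiduubuate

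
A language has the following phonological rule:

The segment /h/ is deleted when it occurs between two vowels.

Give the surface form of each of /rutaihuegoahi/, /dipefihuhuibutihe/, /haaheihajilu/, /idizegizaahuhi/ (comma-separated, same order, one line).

rutaiuegoai, dipefiuuibutie, haaeiajilu, idizegizaaui

/rutaihuegoahi/: /h/ occurs between vowels /i/ and /u/, so it deletes. /h/ occurs between vowels /a/ and /i/, so it deletes. → [rutaiuegoai].
/dipefihuhuibutihe/: /h/ occurs between vowels /i/ and /u/, so it deletes. /h/ occurs between vowels /u/ and /u/, so it deletes. /h/ occurs between vowels /i/ and /e/, so it deletes. → [dipefiuuibutie].
/haaheihajilu/: /h/ occurs between vowels /a/ and /e/, so it deletes. /h/ occurs between vowels /i/ and /a/, so it deletes. → [haaeiajilu].
/idizegizaahuhi/: /h/ occurs between vowels /a/ and /u/, so it deletes. /h/ occurs between vowels /u/ and /i/, so it deletes. → [idizegizaaui].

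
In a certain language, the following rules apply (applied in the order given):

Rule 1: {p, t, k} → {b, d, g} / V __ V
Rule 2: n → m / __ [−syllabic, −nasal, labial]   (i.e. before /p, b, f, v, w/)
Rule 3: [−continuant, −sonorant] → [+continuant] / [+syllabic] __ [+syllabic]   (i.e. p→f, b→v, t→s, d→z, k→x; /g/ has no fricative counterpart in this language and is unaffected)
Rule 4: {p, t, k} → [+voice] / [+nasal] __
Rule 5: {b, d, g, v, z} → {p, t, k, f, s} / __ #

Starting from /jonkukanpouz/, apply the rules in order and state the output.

jongugambous

Rule 1 (intervocalic voicing): /k/ is a voiceless stop between vowels /u/ and /a/, so it voices to [g]. /jonkukanpouz/ → jonkuganpouz.
Rule 2 (nasal place assimilation): /n/ precedes the labial consonant /p/, so it assimilates in place to [m]. /jonkuganpouz/ → jonkugampouz.
Rule 3 (intervocalic spirantization): no segment meets the environment; /jonkugampouz/ is unchanged.
Rule 4 (post-nasal voicing): /k/ is a voiceless stop immediately after the nasal /n/, so it voices to [g]. /p/ is a voiceless stop immediately after the nasal /m/, so it voices to [b]. /jonkugampouz/ → jongugambouz.
Rule 5 (final devoicing): /z/ is a voiced obstruent in word-final position, so it devoices to [s]. /jongugambouz/ → jongugambous.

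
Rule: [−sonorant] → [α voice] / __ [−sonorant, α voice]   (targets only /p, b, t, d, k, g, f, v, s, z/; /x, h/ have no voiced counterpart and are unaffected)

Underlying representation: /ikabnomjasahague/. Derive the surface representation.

ikabnomjasahague

No segment of /ikabnomjasahague/ meets the structural description of the rule, so the form surfaces unchanged.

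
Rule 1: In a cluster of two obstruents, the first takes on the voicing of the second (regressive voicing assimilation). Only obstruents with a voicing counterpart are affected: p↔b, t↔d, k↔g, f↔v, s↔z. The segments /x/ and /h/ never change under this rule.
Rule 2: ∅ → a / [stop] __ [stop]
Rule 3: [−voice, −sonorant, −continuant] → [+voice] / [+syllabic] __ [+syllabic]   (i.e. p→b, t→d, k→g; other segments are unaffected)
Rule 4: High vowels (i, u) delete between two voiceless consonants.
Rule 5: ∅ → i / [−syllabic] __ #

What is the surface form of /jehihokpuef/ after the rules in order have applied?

jehhogabuefi

Rule 1 (regressive voicing assimilation): no segment meets the environment; /jehihokpuef/ is unchanged.
Rule 2 (stop-cluster a-epenthesis): /k/ and /p/ form a stop–stop cluster, so [a] is inserted between them. /jehihokpuef/ → jehihokapuef.
Rule 3 (intervocalic voicing): /k/ is a voiceless stop between vowels /o/ and /a/, so it voices to [g]. /p/ is a voiceless stop between vowels /a/ and /u/, so it voices to [b]. /jehihokapuef/ → jehihogabuef.
Rule 4 (high vowel syncope): /i/ is a high vowel flanked by voiceless consonants /h/ and /h/, so it deletes. /jehihogabuef/ → jehhogabuef.
Rule 5 (final i-epenthesis): the form ends in the consonant /f/, so [i] is inserted word-finally. /jehhogabuef/ → jehhogabuefi.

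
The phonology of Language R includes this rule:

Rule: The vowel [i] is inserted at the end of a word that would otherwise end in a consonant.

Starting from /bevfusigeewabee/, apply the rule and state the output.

bevfusigeewabee

No segment of /bevfusigeewabee/ meets the structural description of the rule, so the form surfaces unchanged.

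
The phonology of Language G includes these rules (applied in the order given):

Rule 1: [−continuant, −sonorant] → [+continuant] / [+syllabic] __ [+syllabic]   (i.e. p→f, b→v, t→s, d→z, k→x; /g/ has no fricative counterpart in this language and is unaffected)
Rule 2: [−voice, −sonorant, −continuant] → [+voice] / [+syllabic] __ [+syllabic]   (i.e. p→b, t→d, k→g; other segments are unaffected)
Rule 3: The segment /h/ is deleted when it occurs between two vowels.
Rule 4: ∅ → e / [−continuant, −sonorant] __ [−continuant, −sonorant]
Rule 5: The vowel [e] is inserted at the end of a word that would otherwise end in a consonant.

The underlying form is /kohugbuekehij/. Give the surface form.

Rule 1 (intervocalic spirantization): /k/ is a stop between vowels /e/ and /e/, so it spirantizes to the fricative [x]. /kohugbuekehij/ → kohugbuexehij.
Rule 2 (intervocalic voicing): no segment meets the environment; /kohugbuexehij/ is unchanged.
Rule 3 (intervocalic h-deletion): /h/ occurs between vowels /o/ and /u/, so it deletes. /h/ occurs between vowels /e/ and /i/, so it deletes. /kohugbuexehij/ → kougbuexeij.
Rule 4 (stop-cluster e-epenthesis): /g/ and /b/ form a stop–stop cluster, so [e] is inserted between them. /kougbuexeij/ → kougebuexeij.
Rule 5 (final e-epenthesis): the form ends in the consonant /j/, so [e] is inserted word-finally. /kougebuexeij/ → kougebuexeije.

kougebuexeije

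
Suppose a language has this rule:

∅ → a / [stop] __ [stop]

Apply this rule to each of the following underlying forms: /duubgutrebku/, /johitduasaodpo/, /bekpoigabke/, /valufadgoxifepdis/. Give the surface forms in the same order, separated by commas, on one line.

/duubgutrebku/: /b/ and /g/ form a stop–stop cluster, so [a] is inserted between them. /b/ and /k/ form a stop–stop cluster, so [a] is inserted between them. → [duubagutrebaku].
/johitduasaodpo/: /t/ and /d/ form a stop–stop cluster, so [a] is inserted between them. /d/ and /p/ form a stop–stop cluster, so [a] is inserted between them. → [johitaduasaodapo].
/bekpoigabke/: /k/ and /p/ form a stop–stop cluster, so [a] is inserted between them. /b/ and /k/ form a stop–stop cluster, so [a] is inserted between them. → [bekapoigabake].
/valufadgoxifepdis/: /d/ and /g/ form a stop–stop cluster, so [a] is inserted between them. /p/ and /d/ form a stop–stop cluster, so [a] is inserted between them. → [valufadagoxifepadis].

duubagutrebaku, johitaduasaodapo, bekapoigabake, valufadagoxifepadis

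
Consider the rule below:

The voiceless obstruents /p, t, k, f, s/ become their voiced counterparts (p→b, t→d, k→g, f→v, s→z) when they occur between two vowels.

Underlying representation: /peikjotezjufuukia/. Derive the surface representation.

/t/ is a voiceless obstruent between vowels /o/ and /e/, so it voices to [d].
/f/ is a voiceless obstruent between vowels /u/ and /u/, so it voices to [v].
/k/ is a voiceless obstruent between vowels /u/ and /i/, so it voices to [g].
The other instances of /p/, /k/ do not occur in the required environment and remain unchanged.
Surface form: [peikjodezjuvuugia].

peikjodezjuvuugia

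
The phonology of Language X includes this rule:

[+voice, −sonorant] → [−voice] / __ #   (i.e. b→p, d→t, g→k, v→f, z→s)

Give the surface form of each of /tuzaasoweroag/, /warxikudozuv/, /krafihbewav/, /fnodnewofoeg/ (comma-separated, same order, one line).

tuzaasoweroak, warxikudozuf, krafihbewaf, fnodnewofoek

/tuzaasoweroag/: /g/ is a voiced obstruent in word-final position, so it devoices to [k]. → [tuzaasoweroak].
/warxikudozuv/: /v/ is a voiced obstruent in word-final position, so it devoices to [f]. → [warxikudozuf].
/krafihbewav/: /v/ is a voiced obstruent in word-final position, so it devoices to [f]. → [krafihbewaf].
/fnodnewofoeg/: /g/ is a voiced obstruent in word-final position, so it devoices to [k]. → [fnodnewofoek].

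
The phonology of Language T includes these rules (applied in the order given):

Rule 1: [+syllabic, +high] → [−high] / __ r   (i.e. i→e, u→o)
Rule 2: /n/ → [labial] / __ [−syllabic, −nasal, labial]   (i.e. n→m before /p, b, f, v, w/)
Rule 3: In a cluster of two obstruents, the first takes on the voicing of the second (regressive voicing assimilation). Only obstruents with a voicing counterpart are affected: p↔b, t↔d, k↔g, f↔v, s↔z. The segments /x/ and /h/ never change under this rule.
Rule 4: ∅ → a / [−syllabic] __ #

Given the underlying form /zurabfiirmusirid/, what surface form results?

Rule 1 (pre-rhotic lowering): /u/ is a high vowel immediately before /r/, so it lowers to [o]. /i/ is a high vowel immediately before /r/, so it lowers to [e]. /i/ is a high vowel immediately before /r/, so it lowers to [e]. /zurabfiirmusirid/ → zorabfiermuserid.
Rule 2 (nasal place assimilation): no segment meets the environment; /zorabfiermuserid/ is unchanged.
Rule 3 (regressive voicing assimilation): /b/ precedes the voiceless obstruent /f/, so it devoices to [p] by assimilation. /zorabfiermuserid/ → zorapfiermuserid.
Rule 4 (final a-epenthesis): the form ends in the consonant /d/, so [a] is inserted word-finally. /zorapfiermuserid/ → zorapfiermuserida.

zorapfiermuserida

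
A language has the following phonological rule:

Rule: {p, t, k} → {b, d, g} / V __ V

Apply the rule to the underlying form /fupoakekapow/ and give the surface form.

/p/ is a voiceless stop between vowels /u/ and /o/, so it voices to [b].
/k/ is a voiceless stop between vowels /a/ and /e/, so it voices to [g].
/k/ is a voiceless stop between vowels /e/ and /a/, so it voices to [g].
/p/ is a voiceless stop between vowels /a/ and /o/, so it voices to [b].
Surface form: [fuboagegabow].

fuboagegabow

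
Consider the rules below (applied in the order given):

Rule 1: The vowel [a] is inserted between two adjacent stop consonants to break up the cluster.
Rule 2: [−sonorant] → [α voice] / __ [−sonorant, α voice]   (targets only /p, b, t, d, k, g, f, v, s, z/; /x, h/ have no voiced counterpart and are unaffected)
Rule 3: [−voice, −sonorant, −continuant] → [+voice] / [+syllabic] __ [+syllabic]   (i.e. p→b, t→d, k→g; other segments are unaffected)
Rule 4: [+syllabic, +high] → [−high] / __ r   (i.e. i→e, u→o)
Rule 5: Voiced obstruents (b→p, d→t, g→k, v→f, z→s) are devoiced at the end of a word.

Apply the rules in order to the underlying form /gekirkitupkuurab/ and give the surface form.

Rule 1 (stop-cluster a-epenthesis): /p/ and /k/ form a stop–stop cluster, so [a] is inserted between them. /gekirkitupkuurab/ → gekirkitupakuurab.
Rule 2 (regressive voicing assimilation): no segment meets the environment; /gekirkitupakuurab/ is unchanged.
Rule 3 (intervocalic voicing): /k/ is a voiceless stop between vowels /e/ and /i/, so it voices to [g]. /t/ is a voiceless stop between vowels /i/ and /u/, so it voices to [d]. /p/ is a voiceless stop between vowels /u/ and /a/, so it voices to [b]. /k/ is a voiceless stop between vowels /a/ and /u/, so it voices to [g]. /gekirkitupakuurab/ → gegirkidubaguurab.
Rule 4 (pre-rhotic lowering): /i/ is a high vowel immediately before /r/, so it lowers to [e]. /u/ is a high vowel immediately before /r/, so it lowers to [o]. /gegirkidubaguurab/ → gegerkidubaguorab.
Rule 5 (final devoicing): /b/ is a voiced obstruent in word-final position, so it devoices to [p]. /gegerkidubaguorab/ → gegerkidubaguorap.

gegerkidubaguorap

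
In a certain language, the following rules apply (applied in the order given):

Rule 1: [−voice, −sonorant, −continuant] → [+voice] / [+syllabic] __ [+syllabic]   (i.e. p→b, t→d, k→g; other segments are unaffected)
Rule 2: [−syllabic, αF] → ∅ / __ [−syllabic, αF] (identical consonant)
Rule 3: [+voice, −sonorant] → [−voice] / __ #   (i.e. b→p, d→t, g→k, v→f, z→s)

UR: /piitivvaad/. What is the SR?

piidivaat

Rule 1 (intervocalic voicing): /t/ is a voiceless stop between vowels /i/ and /i/, so it voices to [d]. /piitivvaad/ → piidivvaad.
Rule 2 (degemination): /vv/ is a geminate; the first /v/ deletes. /piidivvaad/ → piidivaad.
Rule 3 (final devoicing): /d/ is a voiced obstruent in word-final position, so it devoices to [t]. /piidivaad/ → piidivaat.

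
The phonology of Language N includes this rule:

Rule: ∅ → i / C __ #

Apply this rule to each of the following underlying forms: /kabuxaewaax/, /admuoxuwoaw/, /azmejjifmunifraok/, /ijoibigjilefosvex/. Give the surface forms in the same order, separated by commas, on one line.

/kabuxaewaax/: the form ends in the consonant /x/, so [i] is inserted word-finally. → [kabuxaewaaxi].
/admuoxuwoaw/: the form ends in the consonant /w/, so [i] is inserted word-finally. → [admuoxuwoawi].
/azmejjifmunifraok/: the form ends in the consonant /k/, so [i] is inserted word-finally. → [azmejjifmunifraoki].
/ijoibigjilefosvex/: the form ends in the consonant /x/, so [i] is inserted word-finally. → [ijoibigjilefosvexi].

kabuxaewaaxi, admuoxuwoawi, azmejjifmunifraoki, ijoibigjilefosvexi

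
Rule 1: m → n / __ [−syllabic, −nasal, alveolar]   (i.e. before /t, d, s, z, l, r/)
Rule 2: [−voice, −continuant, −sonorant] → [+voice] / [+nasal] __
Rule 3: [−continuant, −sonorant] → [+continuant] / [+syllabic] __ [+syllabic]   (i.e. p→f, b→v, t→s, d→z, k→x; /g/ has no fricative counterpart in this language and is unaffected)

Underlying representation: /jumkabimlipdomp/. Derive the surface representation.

jumgavinlipdomb

Rule 1 (nasal place assimilation): /m/ precedes the alveolar consonant /l/, so it assimilates in place to [n]. /jumkabimlipdomp/ → jumkabinlipdomp.
Rule 2 (post-nasal voicing): /k/ is a voiceless stop immediately after the nasal /m/, so it voices to [g]. /p/ is a voiceless stop immediately after the nasal /m/, so it voices to [b]. /jumkabinlipdomp/ → jumgabinlipdomb.
Rule 3 (intervocalic spirantization): /b/ is a stop between vowels /a/ and /i/, so it spirantizes to the fricative [v]. /jumgabinlipdomb/ → jumgavinlipdomb.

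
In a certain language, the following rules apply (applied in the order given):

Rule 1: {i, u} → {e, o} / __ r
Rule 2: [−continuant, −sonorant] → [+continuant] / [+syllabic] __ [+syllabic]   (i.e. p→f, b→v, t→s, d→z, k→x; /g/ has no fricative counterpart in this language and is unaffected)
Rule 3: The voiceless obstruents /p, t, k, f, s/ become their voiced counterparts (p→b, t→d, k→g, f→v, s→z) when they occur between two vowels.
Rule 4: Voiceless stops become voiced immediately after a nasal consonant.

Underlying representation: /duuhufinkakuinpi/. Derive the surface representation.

duuhuvingaxuinbi

Rule 1 (pre-rhotic lowering): no segment meets the environment; /duuhufinkakuinpi/ is unchanged.
Rule 2 (intervocalic spirantization): /k/ is a stop between vowels /a/ and /u/, so it spirantizes to the fricative [x]. /duuhufinkakuinpi/ → duuhufinkaxuinpi.
Rule 3 (intervocalic voicing): /f/ is a voiceless obstruent between vowels /u/ and /i/, so it voices to [v]. /duuhufinkaxuinpi/ → duuhuvinkaxuinpi.
Rule 4 (post-nasal voicing): /k/ is a voiceless stop immediately after the nasal /n/, so it voices to [g]. /p/ is a voiceless stop immediately after the nasal /n/, so it voices to [b]. /duuhuvinkaxuinpi/ → duuhuvingaxuinbi.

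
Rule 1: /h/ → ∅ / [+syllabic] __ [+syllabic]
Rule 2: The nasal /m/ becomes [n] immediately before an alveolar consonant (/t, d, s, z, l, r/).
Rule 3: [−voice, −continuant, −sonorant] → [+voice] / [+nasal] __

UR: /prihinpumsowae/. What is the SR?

priinbunsowae

Rule 1 (intervocalic h-deletion): /h/ occurs between vowels /i/ and /i/, so it deletes. /prihinpumsowae/ → priinpumsowae.
Rule 2 (nasal place assimilation): /m/ precedes the alveolar consonant /s/, so it assimilates in place to [n]. /priinpumsowae/ → priinpunsowae.
Rule 3 (post-nasal voicing): /p/ is a voiceless stop immediately after the nasal /n/, so it voices to [b]. /priinpunsowae/ → priinbunsowae.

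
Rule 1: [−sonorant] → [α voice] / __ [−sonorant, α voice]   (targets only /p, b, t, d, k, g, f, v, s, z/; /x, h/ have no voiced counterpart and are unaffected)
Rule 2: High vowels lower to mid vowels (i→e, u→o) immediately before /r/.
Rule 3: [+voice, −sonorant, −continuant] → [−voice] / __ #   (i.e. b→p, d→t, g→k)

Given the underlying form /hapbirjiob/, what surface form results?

habberjiop

Rule 1 (regressive voicing assimilation): /p/ precedes the voiced obstruent /b/, so it voices to [b] by assimilation. /hapbirjiob/ → habbirjiob.
Rule 2 (pre-rhotic lowering): /i/ is a high vowel immediately before /r/, so it lowers to [e]. /habbirjiob/ → habberjiob.
Rule 3 (final devoicing): /b/ is a voiced stop in word-final position, so it devoices to [p]. /habberjiob/ → habberjiop.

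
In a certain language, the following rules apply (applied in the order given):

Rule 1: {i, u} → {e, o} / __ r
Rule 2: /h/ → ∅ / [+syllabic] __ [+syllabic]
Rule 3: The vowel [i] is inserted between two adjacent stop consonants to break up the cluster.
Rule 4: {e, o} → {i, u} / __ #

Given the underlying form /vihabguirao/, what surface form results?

viabiguerau

Rule 1 (pre-rhotic lowering): /i/ is a high vowel immediately before /r/, so it lowers to [e]. /vihabguirao/ → vihabguerao.
Rule 2 (intervocalic h-deletion): /h/ occurs between vowels /i/ and /a/, so it deletes. /vihabguerao/ → viabguerao.
Rule 3 (stop-cluster i-epenthesis): /b/ and /g/ form a stop–stop cluster, so [i] is inserted between them. /viabguerao/ → viabiguerao.
Rule 4 (final vowel raising): /o/ is a mid vowel in word-final position, so it raises to [u]. /viabiguerao/ → viabiguerau.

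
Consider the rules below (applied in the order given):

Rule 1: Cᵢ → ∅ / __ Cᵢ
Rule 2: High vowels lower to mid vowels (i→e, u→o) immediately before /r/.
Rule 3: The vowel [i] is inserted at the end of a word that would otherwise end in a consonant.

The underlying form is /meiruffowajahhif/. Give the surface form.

meerufowajahifi

Rule 1 (degemination): /ff/ is a geminate; the first /f/ deletes. /hh/ is a geminate; the first /h/ deletes. /meiruffowajahhif/ → meirufowajahif.
Rule 2 (pre-rhotic lowering): /i/ is a high vowel immediately before /r/, so it lowers to [e]. /meirufowajahif/ → meerufowajahif.
Rule 3 (final i-epenthesis): the form ends in the consonant /f/, so [i] is inserted word-finally. /meerufowajahif/ → meerufowajahifi.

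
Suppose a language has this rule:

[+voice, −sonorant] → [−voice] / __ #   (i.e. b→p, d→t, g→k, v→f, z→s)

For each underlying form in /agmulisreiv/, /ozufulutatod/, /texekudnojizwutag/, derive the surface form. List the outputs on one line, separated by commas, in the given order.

agmulisreif, ozufulutatot, texekudnojizwutak

/agmulisreiv/: /v/ is a voiced obstruent in word-final position, so it devoices to [f]. → [agmulisreif].
/ozufulutatod/: /d/ is a voiced obstruent in word-final position, so it devoices to [t]. → [ozufulutatot].
/texekudnojizwutag/: /g/ is a voiced obstruent in word-final position, so it devoices to [k]. → [texekudnojizwutak].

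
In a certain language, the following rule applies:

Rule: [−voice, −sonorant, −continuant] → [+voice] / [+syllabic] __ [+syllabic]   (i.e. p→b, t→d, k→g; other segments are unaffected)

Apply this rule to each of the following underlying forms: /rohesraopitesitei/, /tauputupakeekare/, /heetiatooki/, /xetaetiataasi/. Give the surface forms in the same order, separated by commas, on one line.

rohesraobidesidei, taubudubageegare, heediadoogi, xedaediadaasi

/rohesraopitesitei/: /p/ is a voiceless stop between vowels /o/ and /i/, so it voices to [b]. /t/ is a voiceless stop between vowels /i/ and /e/, so it voices to [d]. /t/ is a voiceless stop between vowels /i/ and /e/, so it voices to [d]. → [rohesraobidesidei].
/tauputupakeekare/: /p/ is a voiceless stop between vowels /u/ and /u/, so it voices to [b]. /t/ is a voiceless stop between vowels /u/ and /u/, so it voices to [d]. /p/ is a voiceless stop between vowels /u/ and /a/, so it voices to [b]. /k/ is a voiceless stop between vowels /a/ and /e/, so it voices to [g]. /k/ is a voiceless stop between vowels /e/ and /a/, so it voices to [g]. → [taubudubageegare].
/heetiatooki/: /t/ is a voiceless stop between vowels /e/ and /i/, so it voices to [d]. /t/ is a voiceless stop between vowels /a/ and /o/, so it voices to [d]. /k/ is a voiceless stop between vowels /o/ and /i/, so it voices to [g]. → [heediadoogi].
/xetaetiataasi/: /t/ is a voiceless stop between vowels /e/ and /a/, so it voices to [d]. /t/ is a voiceless stop between vowels /e/ and /i/, so it voices to [d]. /t/ is a voiceless stop between vowels /a/ and /a/, so it voices to [d]. → [xedaediadaasi].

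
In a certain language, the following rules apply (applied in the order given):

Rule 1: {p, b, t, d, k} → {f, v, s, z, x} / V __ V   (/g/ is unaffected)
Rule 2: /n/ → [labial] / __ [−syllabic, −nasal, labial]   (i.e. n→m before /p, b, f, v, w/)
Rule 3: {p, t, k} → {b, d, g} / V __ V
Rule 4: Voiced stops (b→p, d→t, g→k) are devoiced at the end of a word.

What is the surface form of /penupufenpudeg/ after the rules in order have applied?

Rule 1 (intervocalic spirantization): /p/ is a stop between vowels /u/ and /u/, so it spirantizes to the fricative [f]. /d/ is a stop between vowels /u/ and /e/, so it spirantizes to the fricative [z]. /penupufenpudeg/ → penufufenpuzeg.
Rule 2 (nasal place assimilation): /n/ precedes the labial consonant /p/, so it assimilates in place to [m]. /penufufenpuzeg/ → penufufempuzeg.
Rule 3 (intervocalic voicing): no segment meets the environment; /penufufempuzeg/ is unchanged.
Rule 4 (final devoicing): /g/ is a voiced stop in word-final position, so it devoices to [k]. /penufufempuzeg/ → penufufempuzek.

penufufempuzek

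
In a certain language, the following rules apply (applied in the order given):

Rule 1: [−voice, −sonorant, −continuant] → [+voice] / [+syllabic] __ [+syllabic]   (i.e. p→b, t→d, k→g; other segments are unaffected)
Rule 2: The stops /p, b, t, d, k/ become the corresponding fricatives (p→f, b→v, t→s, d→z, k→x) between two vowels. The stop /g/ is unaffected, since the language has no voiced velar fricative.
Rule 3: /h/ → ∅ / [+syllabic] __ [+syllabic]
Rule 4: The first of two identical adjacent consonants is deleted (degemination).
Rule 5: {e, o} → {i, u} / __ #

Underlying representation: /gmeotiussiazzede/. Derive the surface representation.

Rule 1 (intervocalic voicing): /t/ is a voiceless stop between vowels /o/ and /i/, so it voices to [d]. /gmeotiussiazzede/ → gmeodiussiazzede.
Rule 2 (intervocalic spirantization): /d/ is a stop between vowels /o/ and /i/, so it spirantizes to the fricative [z]. /d/ is a stop between vowels /e/ and /e/, so it spirantizes to the fricative [z]. /gmeodiussiazzede/ → gmeoziussiazzeze.
Rule 3 (intervocalic h-deletion): no segment meets the environment; /gmeoziussiazzeze/ is unchanged.
Rule 4 (degemination): /ss/ is a geminate; the first /s/ deletes. /zz/ is a geminate; the first /z/ deletes. /gmeoziussiazzeze/ → gmeoziusiazeze.
Rule 5 (final vowel raising): /e/ is a mid vowel in word-final position, so it raises to [i]. /gmeoziusiazeze/ → gmeoziusiazezi.

gmeoziusiazezi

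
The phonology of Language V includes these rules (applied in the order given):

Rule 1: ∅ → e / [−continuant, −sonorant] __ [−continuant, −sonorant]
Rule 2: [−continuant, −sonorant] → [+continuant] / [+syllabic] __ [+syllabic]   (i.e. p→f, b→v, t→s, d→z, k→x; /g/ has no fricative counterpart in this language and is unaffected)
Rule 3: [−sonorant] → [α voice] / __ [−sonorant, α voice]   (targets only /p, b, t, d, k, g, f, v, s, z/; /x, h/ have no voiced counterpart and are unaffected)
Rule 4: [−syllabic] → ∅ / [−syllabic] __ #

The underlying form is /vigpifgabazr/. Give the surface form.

Rule 1 (stop-cluster e-epenthesis): /g/ and /p/ form a stop–stop cluster, so [e] is inserted between them. /vigpifgabazr/ → vigepifgabazr.
Rule 2 (intervocalic spirantization): /p/ is a stop between vowels /e/ and /i/, so it spirantizes to the fricative [f]. /b/ is a stop between vowels /a/ and /a/, so it spirantizes to the fricative [v]. /vigepifgabazr/ → vigefifgavazr.
Rule 3 (regressive voicing assimilation): /f/ precedes the voiced obstruent /g/, so it voices to [v] by assimilation. /vigefifgavazr/ → vigefivgavazr.
Rule 4 (final cluster simplification): /r/ is the second consonant of a word-final cluster /zr/, so it deletes. /vigefivgavazr/ → vigefivgavaz.

vigefivgavaz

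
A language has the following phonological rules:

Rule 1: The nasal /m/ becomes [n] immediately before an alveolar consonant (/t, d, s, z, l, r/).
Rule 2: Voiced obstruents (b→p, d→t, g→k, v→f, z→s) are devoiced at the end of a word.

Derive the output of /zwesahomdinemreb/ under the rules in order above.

Rule 1 (nasal place assimilation): /m/ precedes the alveolar consonant /d/, so it assimilates in place to [n]. /m/ precedes the alveolar consonant /r/, so it assimilates in place to [n]. /zwesahomdinemreb/ → zwesahondinenreb.
Rule 2 (final devoicing): /b/ is a voiced obstruent in word-final position, so it devoices to [p]. /zwesahondinenreb/ → zwesahondinenrep.

zwesahondinenrep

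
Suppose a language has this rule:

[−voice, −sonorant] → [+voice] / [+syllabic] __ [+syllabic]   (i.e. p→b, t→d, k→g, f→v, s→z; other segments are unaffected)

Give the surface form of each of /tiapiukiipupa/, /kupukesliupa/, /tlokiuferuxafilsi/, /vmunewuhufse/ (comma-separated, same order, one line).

/tiapiukiipupa/: /p/ is a voiceless obstruent between vowels /a/ and /i/, so it voices to [b]. /k/ is a voiceless obstruent between vowels /u/ and /i/, so it voices to [g]. /p/ is a voiceless obstruent between vowels /i/ and /u/, so it voices to [b]. /p/ is a voiceless obstruent between vowels /u/ and /a/, so it voices to [b]. → [tiabiugiibuba].
/kupukesliupa/: /p/ is a voiceless obstruent between vowels /u/ and /u/, so it voices to [b]. /k/ is a voiceless obstruent between vowels /u/ and /e/, so it voices to [g]. /p/ is a voiceless obstruent between vowels /u/ and /a/, so it voices to [b]. → [kubugesliuba].
/tlokiuferuxafilsi/: /k/ is a voiceless obstruent between vowels /o/ and /i/, so it voices to [g]. /f/ is a voiceless obstruent between vowels /u/ and /e/, so it voices to [v]. /f/ is a voiceless obstruent between vowels /a/ and /i/, so it voices to [v]. → [tlogiuveruxavilsi].
/vmunewuhufse/: the rule's environment is not met; surfaces unchanged as [vmunewuhufse].

tiabiugiibuba, kubugesliuba, tlogiuveruxavilsi, vmunewuhufse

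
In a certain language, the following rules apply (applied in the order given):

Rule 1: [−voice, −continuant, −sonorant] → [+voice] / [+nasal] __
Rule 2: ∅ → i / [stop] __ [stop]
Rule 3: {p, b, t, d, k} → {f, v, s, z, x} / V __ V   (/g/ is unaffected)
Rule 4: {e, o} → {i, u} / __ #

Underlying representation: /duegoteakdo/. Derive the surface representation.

Rule 1 (post-nasal voicing): no segment meets the environment; /duegoteakdo/ is unchanged.
Rule 2 (stop-cluster i-epenthesis): /k/ and /d/ form a stop–stop cluster, so [i] is inserted between them. /duegoteakdo/ → duegoteakido.
Rule 3 (intervocalic spirantization): /t/ is a stop between vowels /o/ and /e/, so it spirantizes to the fricative [s]. /k/ is a stop between vowels /a/ and /i/, so it spirantizes to the fricative [x]. /d/ is a stop between vowels /i/ and /o/, so it spirantizes to the fricative [z]. /duegoteakido/ → duegoseaxizo.
Rule 4 (final vowel raising): /o/ is a mid vowel in word-final position, so it raises to [u]. /duegoseaxizo/ → duegoseaxizu.

duegoseaxizu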